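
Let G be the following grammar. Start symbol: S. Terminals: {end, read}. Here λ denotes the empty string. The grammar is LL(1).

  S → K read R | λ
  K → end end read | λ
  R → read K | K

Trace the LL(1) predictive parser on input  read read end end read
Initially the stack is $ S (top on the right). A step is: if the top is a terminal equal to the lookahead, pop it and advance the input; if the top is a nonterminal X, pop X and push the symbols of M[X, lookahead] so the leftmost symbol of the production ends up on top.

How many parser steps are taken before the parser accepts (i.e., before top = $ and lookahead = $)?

step 1: stack=$ S  input=read read end end read $  — expand S → K read R
step 2: stack=$ R read K  input=read read end end read $  — expand K → λ
step 3: stack=$ R read  input=read read end end read $  — match read
step 4: stack=$ R  input=read end end read $  — expand R → read K
step 5: stack=$ K read  input=read end end read $  — match read
step 6: stack=$ K  input=end end read $  — expand K → end end read
step 7: stack=$ read end end  input=end end read $  — match end
step 8: stack=$ read end  input=end read $  — match end
step 9: stack=$ read  input=read $  — match read
Accept reached after 9 steps.

9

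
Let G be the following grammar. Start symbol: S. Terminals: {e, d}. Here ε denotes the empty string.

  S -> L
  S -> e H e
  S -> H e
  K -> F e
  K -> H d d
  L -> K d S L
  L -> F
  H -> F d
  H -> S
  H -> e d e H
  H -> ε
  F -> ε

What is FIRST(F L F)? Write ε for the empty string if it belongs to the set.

{ε, d, e}

FIRST(F): from F->ε we get {ε}. So FIRST(F) = {ε}.
FIRST(S): from S->L we get {ε, d, e}; from S->e H e we get {e}; from S->H e we get {d, e}. So FIRST(S) = {ε, d, e}.
FIRST(H): from H->F d we get {d}; from H->S we get {ε, d, e}; from H->e d e H we get {e}; from H->ε we get {ε}. So FIRST(H) = {ε, d, e}.
FIRST(K): from K->F e we get {e}; from K->H d d we get {d, e}. So FIRST(K) = {d, e}.
FIRST(L): from L->K d S L we get {d, e}; from L->F we get {ε}. So FIRST(L) = {ε, d, e}.
FIRST(F L F): take FIRST of each symbol in turn, carrying on past any symbol whose FIRST contains ε; result {ε, d, e}.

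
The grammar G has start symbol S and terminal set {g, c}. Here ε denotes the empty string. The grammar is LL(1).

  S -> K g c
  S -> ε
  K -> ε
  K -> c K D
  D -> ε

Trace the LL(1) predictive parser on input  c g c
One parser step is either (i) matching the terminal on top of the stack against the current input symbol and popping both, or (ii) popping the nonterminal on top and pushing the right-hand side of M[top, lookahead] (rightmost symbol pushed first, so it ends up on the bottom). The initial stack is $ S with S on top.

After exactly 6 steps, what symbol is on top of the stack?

c

     Stack        Input    Action
  1  $ S          c g c $  expand S -> K g c
  2  $ c g K      c g c $  expand K -> c K D
  3  $ c g D K c  c g c $  match c
  4  $ c g D K    g c $    expand K -> ε
  5  $ c g D      g c $    expand D -> ε
  6  $ c g        g c $    match g
Stack after step 6: $ c (top = c).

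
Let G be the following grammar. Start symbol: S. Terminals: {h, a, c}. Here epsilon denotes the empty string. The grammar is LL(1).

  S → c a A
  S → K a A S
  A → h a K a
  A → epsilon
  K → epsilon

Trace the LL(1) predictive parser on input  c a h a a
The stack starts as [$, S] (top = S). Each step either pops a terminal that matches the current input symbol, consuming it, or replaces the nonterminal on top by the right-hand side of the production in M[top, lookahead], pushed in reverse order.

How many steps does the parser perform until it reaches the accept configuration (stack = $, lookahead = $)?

8

step 1: stack=$ S  input=c a h a a $  — expand S → c a A
step 2: stack=$ A a c  input=c a h a a $  — match c
step 3: stack=$ A a  input=a h a a $  — match a
step 4: stack=$ A  input=h a a $  — expand A → h a K a
step 5: stack=$ a K a h  input=h a a $  — match h
step 6: stack=$ a K a  input=a a $  — match a
step 7: stack=$ a K  input=a $  — expand K → epsilon
step 8: stack=$ a  input=a $  — match a
Accept reached after 8 steps.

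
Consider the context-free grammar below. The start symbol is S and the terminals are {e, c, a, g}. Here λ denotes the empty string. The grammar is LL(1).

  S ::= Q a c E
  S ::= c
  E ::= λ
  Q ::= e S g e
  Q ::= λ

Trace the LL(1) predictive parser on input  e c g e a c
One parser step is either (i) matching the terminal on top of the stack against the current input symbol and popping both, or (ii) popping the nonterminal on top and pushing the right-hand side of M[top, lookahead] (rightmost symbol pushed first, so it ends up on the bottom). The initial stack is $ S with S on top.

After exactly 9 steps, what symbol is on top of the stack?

     Stack            Input          Action
  1  $ S              e c g e a c $  expand S ::= Q a c E
  2  $ E c a Q        e c g e a c $  expand Q ::= e S g e
  3  $ E c a e g S e  e c g e a c $  match e
  4  $ E c a e g S    c g e a c $    expand S ::= c
  5  $ E c a e g c    c g e a c $    match c
  6  $ E c a e g      g e a c $      match g
  7  $ E c a e        e a c $        match e
  8  $ E c a          a c $          match a
  9  $ E c            c $            match c
Stack after step 9: $ E (top = E).

E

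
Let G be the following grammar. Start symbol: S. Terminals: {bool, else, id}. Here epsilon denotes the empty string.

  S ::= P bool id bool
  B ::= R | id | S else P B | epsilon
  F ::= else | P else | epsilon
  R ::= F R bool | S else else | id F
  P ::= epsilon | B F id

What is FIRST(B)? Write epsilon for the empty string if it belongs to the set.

FIRST(S): from S::=P bool id bool we get {bool, else, id}. So FIRST(S) = {bool, else, id}.
FIRST(B): from B::=R we get {bool, else, id}; from B::=id we get {id}; from B::=S else P B we get {bool, else, id}; from B::=epsilon we get {epsilon}. So FIRST(B) = {epsilon, bool, else, id}.
FIRST(F): from F::=else we get {else}; from F::=P else we get {bool, else, id}; from F::=epsilon we get {epsilon}. So FIRST(F) = {epsilon, bool, else, id}.
FIRST(R): from R::=F R bool we get {bool, else, id}; from R::=S else else we get {bool, else, id}; from R::=id F we get {id}. So FIRST(R) = {bool, else, id}.
FIRST(P): from P::=epsilon we get {epsilon}; from P::=B F id we get {bool, else, id}. So FIRST(P) = {epsilon, bool, else, id}.

{epsilon, bool, else, id}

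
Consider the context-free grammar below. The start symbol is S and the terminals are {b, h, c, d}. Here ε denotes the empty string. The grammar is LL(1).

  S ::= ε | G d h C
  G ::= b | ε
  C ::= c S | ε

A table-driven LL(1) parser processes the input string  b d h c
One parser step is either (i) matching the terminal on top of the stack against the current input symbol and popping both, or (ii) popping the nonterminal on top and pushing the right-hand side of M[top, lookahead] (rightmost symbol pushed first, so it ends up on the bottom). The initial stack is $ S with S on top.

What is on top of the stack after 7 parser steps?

S

step 1: stack=$ S  input=b d h c $  — expand S ::= G d h C
step 2: stack=$ C h d G  input=b d h c $  — expand G ::= b
step 3: stack=$ C h d b  input=b d h c $  — match b
step 4: stack=$ C h d  input=d h c $  — match d
step 5: stack=$ C h  input=h c $  — match h
step 6: stack=$ C  input=c $  — expand C ::= c S
step 7: stack=$ S c  input=c $  — match c
Stack after step 7: $ S (top = S).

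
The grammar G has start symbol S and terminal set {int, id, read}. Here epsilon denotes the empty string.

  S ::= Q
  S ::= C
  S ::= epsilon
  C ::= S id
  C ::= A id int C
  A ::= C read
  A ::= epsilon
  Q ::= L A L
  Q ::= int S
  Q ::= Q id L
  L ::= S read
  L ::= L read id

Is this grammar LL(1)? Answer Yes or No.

FIRST(S) = {epsilon, id, int, read}
FIRST(C) = {id, int, read}
FIRST(A) = {epsilon, id, int, read}
FIRST(Q) = {id, int, read}
FIRST(L) = {id, int, read}
FOLLOW(S) = {$, id, read}
FOLLOW(C) = {$, id, read}
FOLLOW(A) = {id, int, read}
FOLLOW(Q) = {$, id, read}
FOLLOW(L) = {$, id, int, read}
Cell M[A, id] receives both A ::= C read and A ::= epsilon — the grammar is not LL(1).

No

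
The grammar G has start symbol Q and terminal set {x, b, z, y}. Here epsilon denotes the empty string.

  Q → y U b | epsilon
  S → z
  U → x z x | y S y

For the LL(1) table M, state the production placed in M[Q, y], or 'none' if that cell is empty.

FIRST(Q): from Q→y U b we get {y}; from Q→epsilon we get {epsilon}. So FIRST(Q) = {epsilon, y}.
FIRST(S): from S→z we get {z}. So FIRST(S) = {z}.
FIRST(U): from U→x z x we get {x}; from U→y S y we get {y}. So FIRST(U) = {x, y}.
FOLLOW(Q) includes $ since Q is the start symbol.
FOLLOW(Q): Q appears on no right-hand side. Thus FOLLOW(Q) = {$}.
For Q → y U b: FIRST(y U b) = {y}, so it goes in M[Q, t] for t ∈ {y}.
For Q → epsilon: FIRST(epsilon) = {epsilon}, so it goes in M[Q, t] for t ∈ {}; since epsilon ∈ FIRST, also for every t ∈ FOLLOW(Q) = {$}.

Q → y U b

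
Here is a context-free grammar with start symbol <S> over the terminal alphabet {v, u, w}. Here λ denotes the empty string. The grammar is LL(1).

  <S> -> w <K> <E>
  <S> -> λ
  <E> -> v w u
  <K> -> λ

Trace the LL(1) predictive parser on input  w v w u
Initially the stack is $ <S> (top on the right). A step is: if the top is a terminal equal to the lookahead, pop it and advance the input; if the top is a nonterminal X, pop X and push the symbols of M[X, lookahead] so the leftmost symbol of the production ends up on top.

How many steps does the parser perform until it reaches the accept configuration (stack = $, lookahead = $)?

     Stack        Input      Action
  1  $ <S>        w v w u $  expand <S> -> w <K> <E>
  2  $ <E> <K> w  w v w u $  match w
  3  $ <E> <K>    v w u $    expand <K> -> λ
  4  $ <E>        v w u $    expand <E> -> v w u
  5  $ u w v      v w u $    match v
  6  $ u w        w u $      match w
  7  $ u          u $        match u
Accept reached after 7 steps.

7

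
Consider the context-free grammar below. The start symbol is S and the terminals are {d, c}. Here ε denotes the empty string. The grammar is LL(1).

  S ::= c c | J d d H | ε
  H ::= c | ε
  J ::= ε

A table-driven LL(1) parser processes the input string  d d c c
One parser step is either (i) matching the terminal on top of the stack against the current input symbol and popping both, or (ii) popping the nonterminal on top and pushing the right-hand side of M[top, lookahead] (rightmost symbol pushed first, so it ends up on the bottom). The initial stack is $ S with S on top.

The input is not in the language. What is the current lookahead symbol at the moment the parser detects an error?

c

step 1: stack=$ S  input=d d c c $  — expand S ::= J d d H
step 2: stack=$ H d d J  input=d d c c $  — expand J ::= ε
step 3: stack=$ H d d  input=d d c c $  — match d
step 4: stack=$ H d  input=d c c $  — match d
step 5: stack=$ H  input=c c $  — expand H ::= c
step 6: stack=$ c  input=c c $  — match c
step 7: stack=$  input=c $  — error: stack empty but input remains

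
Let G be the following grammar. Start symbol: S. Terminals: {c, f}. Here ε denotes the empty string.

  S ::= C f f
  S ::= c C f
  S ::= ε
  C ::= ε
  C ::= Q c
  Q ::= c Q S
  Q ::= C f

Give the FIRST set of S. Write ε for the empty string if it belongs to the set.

FIRST(S): from S::=C f f we get {c, f}; from S::=c C f we get {c}; from S::=ε we get {ε}. So FIRST(S) = {ε, c, f}.
FIRST(C): from C::=ε we get {ε}; from C::=Q c we get {c, f}. So FIRST(C) = {ε, c, f}.
FIRST(Q): from Q::=c Q S we get {c}; from Q::=C f we get {c, f}. So FIRST(Q) = {c, f}.

{ε, c, f}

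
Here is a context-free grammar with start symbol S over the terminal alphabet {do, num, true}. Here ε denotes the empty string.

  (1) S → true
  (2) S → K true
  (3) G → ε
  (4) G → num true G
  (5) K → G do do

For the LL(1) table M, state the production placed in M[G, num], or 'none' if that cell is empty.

G → num true G

FIRST(G): from G→ε we get {ε}; from G→num true G we get {num}. So FIRST(G) = {ε, num}.
FIRST(K): from K→G do do we get {do, num}. So FIRST(K) = {do, num}.
FIRST(S): from S→true we get {true}; from S→K true we get {do, num}. So FIRST(S) = {do, num, true}.
FOLLOW(S) includes $ since S is the start symbol.
FOLLOW(G): in G→num true G, the suffix after G is empty (adds nothing new); in K→G do do, G is followed by do do with FIRST {do}. Thus FOLLOW(G) = {do}.
For G → ε: FIRST(ε) = {ε}, so it goes in M[G, t] for t ∈ {}; since ε ∈ FIRST, also for every t ∈ FOLLOW(G) = {do}.
For G → num true G: FIRST(num true G) = {num}, so it goes in M[G, t] for t ∈ {num}.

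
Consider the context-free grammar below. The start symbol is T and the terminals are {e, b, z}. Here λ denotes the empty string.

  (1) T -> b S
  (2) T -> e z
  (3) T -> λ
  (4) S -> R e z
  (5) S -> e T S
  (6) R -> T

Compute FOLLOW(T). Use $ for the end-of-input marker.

{$, b, e}

FIRST(T) = {λ, b, e}
FIRST(R) = {λ, b, e}  (via T)
FIRST(S) = {b, e}  (via R e z)
FOLLOW(T) includes $ since T is the start symbol.
FOLLOW(R): in S->R e z, R is followed by e z with FIRST {e}. Thus FOLLOW(R) = {e}.
FOLLOW(T): in S->e T S, T is followed by S with FIRST {b, e}; in R->T, the suffix after T is empty, so FOLLOW(T) ⊇ FOLLOW(R) = {e}. Thus FOLLOW(T) = {$, b, e}.
FOLLOW(S): in T->b S, the suffix after S is empty, so FOLLOW(S) ⊇ FOLLOW(T) = {$, b, e}; in S->e T S, the suffix after S is empty (adds nothing new). Thus FOLLOW(S) = {$, b, e}.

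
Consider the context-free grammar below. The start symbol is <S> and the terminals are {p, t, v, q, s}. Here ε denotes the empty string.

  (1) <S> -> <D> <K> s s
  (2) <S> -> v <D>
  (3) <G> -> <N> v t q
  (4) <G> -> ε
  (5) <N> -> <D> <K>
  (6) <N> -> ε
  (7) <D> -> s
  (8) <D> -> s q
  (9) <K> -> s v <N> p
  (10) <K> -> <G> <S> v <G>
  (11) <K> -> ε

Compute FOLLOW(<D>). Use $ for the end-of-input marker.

{$, p, s, v}

FIRST(<D>) = {s}
FIRST(<S>) = {s, v}  (via <D> <K> s s)
FIRST(<N>) = {ε, s}  (via <D> <K>)
FIRST(<G>) = {ε, s, v}  (via <N> v t q)
FIRST(<K>) = {ε, s, v}  (via <G> <S> v <G>)
FOLLOW(<S>) includes $ since <S> is the start symbol.
FOLLOW(<S>): in <K>-><G> <S> v <G>, <S> is followed by v <G> with FIRST {v}. Thus FOLLOW(<S>) = {$, v}.
FOLLOW(<N>): in <G>-><N> v t q, <N> is followed by v t q with FIRST {v}; in <K>->s v <N> p, <N> is followed by p with FIRST {p}. Thus FOLLOW(<N>) = {p, v}.
FOLLOW(<D>): in <S>-><D> <K> s s, <D> is followed by <K> s s with FIRST {s, v}; in <S>->v <D>, the suffix after <D> is empty, so FOLLOW(<D>) ⊇ FOLLOW(<S>) = {$, v}; in <N>-><D> <K>, <D> is followed by <K> with FIRST {ε, s, v}; in <N>-><D> <K>, the suffix after <D> is nullable, so FOLLOW(<D>) ⊇ FOLLOW(<N>) = {p, v}. Thus FOLLOW(<D>) = {$, p, s, v}.
FOLLOW(<K>): in <S>-><D> <K> s s, <K> is followed by s s with FIRST {s}; in <N>-><D> <K>, the suffix after <K> is empty, so FOLLOW(<K>) ⊇ FOLLOW(<N>) = {p, v}. Thus FOLLOW(<K>) = {p, s, v}.
FOLLOW(<G>): in <K>-><G> <S> v <G> (occurrence 1), <G> is followed by <S> v <G> with FIRST {s, v}; in <K>-><G> <S> v <G> (occurrence 2), the suffix after <G> is empty, so FOLLOW(<G>) ⊇ FOLLOW(<K>) = {p, s, v}. Thus FOLLOW(<G>) = {p, s, v}.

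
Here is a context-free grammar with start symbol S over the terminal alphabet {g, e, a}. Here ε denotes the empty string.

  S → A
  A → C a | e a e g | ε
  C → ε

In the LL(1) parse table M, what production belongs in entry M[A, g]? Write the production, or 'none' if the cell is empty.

none

FIRST(C): from C→ε we get {ε}. So FIRST(C) = {ε}.
FIRST(A): from A→C a we get {a}; from A→e a e g we get {e}; from A→ε we get {ε}. So FIRST(A) = {ε, a, e}.
FIRST(S): from S→A we get {ε, a, e}. So FIRST(S) = {ε, a, e}.
FOLLOW(S) includes $ since S is the start symbol.
FOLLOW(S): S appears on no right-hand side. Thus FOLLOW(S) = {$}.
FOLLOW(A): in S→A, the suffix after A is empty, so FOLLOW(A) ⊇ FOLLOW(S) = {$}. Thus FOLLOW(A) = {$}.
For A → C a: FIRST(C a) = {a}, so it goes in M[A, t] for t ∈ {a}.
For A → e a e g: FIRST(e a e g) = {e}, so it goes in M[A, t] for t ∈ {e}.
For A → ε: FIRST(ε) = {ε}, so it goes in M[A, t] for t ∈ {}; since ε ∈ FIRST, also for every t ∈ FOLLOW(A) = {$}.
None of these place a production in M[A, g].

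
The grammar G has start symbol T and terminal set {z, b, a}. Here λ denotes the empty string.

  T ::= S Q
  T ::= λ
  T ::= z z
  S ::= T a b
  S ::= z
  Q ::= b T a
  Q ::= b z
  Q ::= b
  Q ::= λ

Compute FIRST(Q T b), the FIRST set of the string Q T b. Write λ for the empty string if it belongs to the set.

{a, b, z}

FIRST(Q): from Q::=b T a we get {b}; from Q::=b z we get {b}; from Q::=b we get {b}; from Q::=λ we get {λ}. So FIRST(Q) = {λ, b}.
FIRST(T): from T::=S Q we get {a, z}; from T::=λ we get {λ}; from T::=z z we get {z}. So FIRST(T) = {λ, a, z}.
FIRST(S): from S::=T a b we get {a, z}; from S::=z we get {z}. So FIRST(S) = {a, z}.
FIRST(Q T b): take FIRST of each symbol in turn, carrying on past any symbol whose FIRST contains λ; result {a, b, z}.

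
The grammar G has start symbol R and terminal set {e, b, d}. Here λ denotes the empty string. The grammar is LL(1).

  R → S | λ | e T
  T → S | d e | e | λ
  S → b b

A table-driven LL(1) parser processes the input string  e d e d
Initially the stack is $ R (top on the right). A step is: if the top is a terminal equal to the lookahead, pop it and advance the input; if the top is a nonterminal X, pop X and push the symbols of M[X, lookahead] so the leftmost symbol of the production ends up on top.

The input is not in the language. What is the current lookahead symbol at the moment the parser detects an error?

step 1: stack=$ R  input=e d e d $  — expand R → e T
step 2: stack=$ T e  input=e d e d $  — match e
step 3: stack=$ T  input=d e d $  — expand T → d e
step 4: stack=$ e d  input=d e d $  — match d
step 5: stack=$ e  input=e d $  — match e
step 6: stack=$  input=d $  — error: stack empty but input remains

d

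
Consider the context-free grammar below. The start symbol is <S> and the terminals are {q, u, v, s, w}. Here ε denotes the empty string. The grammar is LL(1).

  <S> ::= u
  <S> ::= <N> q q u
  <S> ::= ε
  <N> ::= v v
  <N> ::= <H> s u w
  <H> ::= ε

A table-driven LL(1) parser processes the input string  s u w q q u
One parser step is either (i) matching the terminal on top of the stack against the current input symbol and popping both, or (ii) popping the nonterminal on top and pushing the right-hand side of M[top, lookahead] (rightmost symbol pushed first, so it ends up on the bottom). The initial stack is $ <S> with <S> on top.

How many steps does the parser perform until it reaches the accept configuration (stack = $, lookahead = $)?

     Stack              Input          Action
  1  $ <S>              s u w q q u $  expand <S> ::= <N> q q u
  2  $ u q q <N>        s u w q q u $  expand <N> ::= <H> s u w
  3  $ u q q w u s <H>  s u w q q u $  expand <H> ::= ε
  4  $ u q q w u s      s u w q q u $  match s
  5  $ u q q w u        u w q q u $    match u
  6  $ u q q w          w q q u $      match w
  7  $ u q q            q q u $        match q
  8  $ u q              q u $          match q
  9  $ u                u $            match u
Accept reached after 9 steps.

9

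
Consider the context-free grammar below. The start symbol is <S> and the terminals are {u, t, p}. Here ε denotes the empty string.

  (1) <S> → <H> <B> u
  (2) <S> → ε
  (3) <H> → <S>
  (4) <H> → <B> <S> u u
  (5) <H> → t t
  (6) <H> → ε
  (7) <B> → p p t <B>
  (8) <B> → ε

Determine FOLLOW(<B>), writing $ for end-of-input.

{p, t, u}

FIRST(<B>): from <B>→p p t <B> we get {p}; from <B>→ε we get {ε}. So FIRST(<B>) = {ε, p}.
FIRST(<S>): from <S>→<H> <B> u we get {p, t, u}; from <S>→ε we get {ε}. So FIRST(<S>) = {ε, p, t, u}.
FIRST(<H>): from <H>→<S> we get {ε, p, t, u}; from <H>→<B> <S> u u we get {p, t, u}; from <H>→t t we get {t}; from <H>→ε we get {ε}. So FIRST(<H>) = {ε, p, t, u}.
FOLLOW(<S>) includes $ since <S> is the start symbol.
FOLLOW(<H>): in <S>→<H> <B> u, <H> is followed by <B> u with FIRST {p, u}. Thus FOLLOW(<H>) = {p, u}.
FOLLOW(<S>): in <H>→<S>, the suffix after <S> is empty, so FOLLOW(<S>) ⊇ FOLLOW(<H>) = {p, u}; in <H>→<B> <S> u u, <S> is followed by u u with FIRST {u}. Thus FOLLOW(<S>) = {$, p, u}.
FOLLOW(<B>): in <S>→<H> <B> u, <B> is followed by u with FIRST {u}; in <H>→<B> <S> u u, <B> is followed by <S> u u with FIRST {p, t, u}; in <B>→p p t <B>, the suffix after <B> is empty (adds nothing new). Thus FOLLOW(<B>) = {p, t, u}.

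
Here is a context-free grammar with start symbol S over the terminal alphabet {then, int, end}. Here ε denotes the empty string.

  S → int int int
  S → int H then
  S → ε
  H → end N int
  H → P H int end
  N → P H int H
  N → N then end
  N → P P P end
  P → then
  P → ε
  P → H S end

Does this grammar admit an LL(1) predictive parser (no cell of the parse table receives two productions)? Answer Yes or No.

FIRST(S) = {ε, int}
FIRST(H) = {end, then}
FIRST(N) = {end, then}
FIRST(P) = {ε, end, then}
FOLLOW(S) = {$, end}
FOLLOW(H) = {end, int, then}
FOLLOW(N) = {int, then}
FOLLOW(P) = {end, then}
Cell M[H, end] receives both H → end N int and H → P H int end — the grammar is not LL(1).

No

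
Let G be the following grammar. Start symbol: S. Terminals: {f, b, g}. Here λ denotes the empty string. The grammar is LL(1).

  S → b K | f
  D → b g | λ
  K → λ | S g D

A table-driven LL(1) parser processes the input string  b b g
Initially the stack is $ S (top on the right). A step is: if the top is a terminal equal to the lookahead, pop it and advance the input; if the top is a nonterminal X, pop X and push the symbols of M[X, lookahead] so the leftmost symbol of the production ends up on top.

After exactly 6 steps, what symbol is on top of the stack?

     Stack      Input    Action
  1  $ S        b b g $  expand S → b K
  2  $ K b      b b g $  match b
  3  $ K        b g $    expand K → S g D
  4  $ D g S    b g $    expand S → b K
  5  $ D g K b  b g $    match b
  6  $ D g K    g $      expand K → λ
Stack after step 6: $ D g (top = g).

g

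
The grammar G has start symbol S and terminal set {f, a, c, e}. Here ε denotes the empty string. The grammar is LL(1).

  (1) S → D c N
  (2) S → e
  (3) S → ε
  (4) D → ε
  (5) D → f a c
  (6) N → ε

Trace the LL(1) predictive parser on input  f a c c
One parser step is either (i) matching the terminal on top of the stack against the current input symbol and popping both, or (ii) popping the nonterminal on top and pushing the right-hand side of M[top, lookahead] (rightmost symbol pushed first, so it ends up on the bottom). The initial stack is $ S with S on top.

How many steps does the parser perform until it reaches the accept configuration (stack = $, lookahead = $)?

7

step 1: stack=$ S  input=f a c c $  — expand S → D c N
step 2: stack=$ N c D  input=f a c c $  — expand D → f a c
step 3: stack=$ N c c a f  input=f a c c $  — match f
step 4: stack=$ N c c a  input=a c c $  — match a
step 5: stack=$ N c c  input=c c $  — match c
step 6: stack=$ N c  input=c $  — match c
step 7: stack=$ N  input=$  — expand N → ε
Accept reached after 7 steps.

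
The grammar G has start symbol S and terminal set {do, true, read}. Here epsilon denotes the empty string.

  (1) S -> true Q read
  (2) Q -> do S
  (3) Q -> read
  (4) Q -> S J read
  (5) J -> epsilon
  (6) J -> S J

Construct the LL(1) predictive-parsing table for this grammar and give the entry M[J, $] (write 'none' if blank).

none

FIRST(S) = {true}
FIRST(Q) = {do, read, true}  (via S J read)
FIRST(J) = {epsilon, true}  (via S J)
FOLLOW(S) includes $ since S is the start symbol.
FOLLOW(J): in Q->S J read, J is followed by read with FIRST {read}; in J->S J, the suffix after J is empty (adds nothing new). Thus FOLLOW(J) = {read}.
For J -> epsilon: FIRST(epsilon) = {epsilon}, so it goes in M[J, t] for t ∈ {}; since epsilon ∈ FIRST, also for every t ∈ FOLLOW(J) = {read}.
For J -> S J: FIRST(S J) = {true}, so it goes in M[J, t] for t ∈ {true}.
None of these place a production in M[J, $].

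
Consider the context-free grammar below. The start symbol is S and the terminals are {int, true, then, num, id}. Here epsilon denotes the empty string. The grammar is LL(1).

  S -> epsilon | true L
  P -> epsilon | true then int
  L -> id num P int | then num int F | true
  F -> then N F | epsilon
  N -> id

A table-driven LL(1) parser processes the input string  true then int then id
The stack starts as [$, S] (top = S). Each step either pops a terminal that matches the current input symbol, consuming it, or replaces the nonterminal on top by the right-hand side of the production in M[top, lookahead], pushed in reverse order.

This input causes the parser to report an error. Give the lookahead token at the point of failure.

int

     Stack             Input                    Action
  1  $ S               true then int then id $  expand S -> true L
  2  $ L true          true then int then id $  match true
  3  $ L               then int then id $       expand L -> then num int F
  4  $ F int num then  then int then id $       match then
  5  $ F int num       int then id $            error: top is terminal num but lookahead is int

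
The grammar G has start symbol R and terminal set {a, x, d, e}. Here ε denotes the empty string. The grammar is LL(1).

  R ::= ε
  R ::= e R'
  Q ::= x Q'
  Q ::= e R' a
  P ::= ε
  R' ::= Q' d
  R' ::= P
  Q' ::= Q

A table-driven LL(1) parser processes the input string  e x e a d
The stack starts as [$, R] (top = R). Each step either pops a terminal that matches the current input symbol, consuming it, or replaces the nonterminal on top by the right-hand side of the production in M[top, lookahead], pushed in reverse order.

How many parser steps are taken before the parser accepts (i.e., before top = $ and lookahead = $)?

step 1: stack=$ R  input=e x e a d $  — expand R ::= e R'
step 2: stack=$ R' e  input=e x e a d $  — match e
step 3: stack=$ R'  input=x e a d $  — expand R' ::= Q' d
step 4: stack=$ d Q'  input=x e a d $  — expand Q' ::= Q
step 5: stack=$ d Q  input=x e a d $  — expand Q ::= x Q'
step 6: stack=$ d Q' x  input=x e a d $  — match x
step 7: stack=$ d Q'  input=e a d $  — expand Q' ::= Q
step 8: stack=$ d Q  input=e a d $  — expand Q ::= e R' a
step 9: stack=$ d a R' e  input=e a d $  — match e
step 10: stack=$ d a R'  input=a d $  — expand R' ::= P
step 11: stack=$ d a P  input=a d $  — expand P ::= ε
step 12: stack=$ d a  input=a d $  — match a
step 13: stack=$ d  input=d $  — match d
Accept reached after 13 steps.

13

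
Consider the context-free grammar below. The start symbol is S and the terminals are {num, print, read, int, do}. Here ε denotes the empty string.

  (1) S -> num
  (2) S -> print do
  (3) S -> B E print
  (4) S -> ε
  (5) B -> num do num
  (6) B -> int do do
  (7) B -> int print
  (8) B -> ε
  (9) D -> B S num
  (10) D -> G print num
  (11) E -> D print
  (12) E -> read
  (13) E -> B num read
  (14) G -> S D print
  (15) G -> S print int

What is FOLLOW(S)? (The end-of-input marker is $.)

{$, int, num, print, read}

FIRST(B): from B->num do num we get {num}; from B->int do do we get {int}; from B->int print we get {int}; from B->ε we get {ε}. So FIRST(B) = {ε, int, num}.
FIRST(S): from S->num we get {num}; from S->print do we get {print}; from S->B E print we get {int, num, print, read}; from S->ε we get {ε}. So FIRST(S) = {ε, int, num, print, read}.
FIRST(D): from D->B S num we get {int, num, print, read}; from D->G print num we get {int, num, print, read}. So FIRST(D) = {int, num, print, read}.
FIRST(E): from E->D print we get {int, num, print, read}; from E->read we get {read}; from E->B num read we get {int, num}. So FIRST(E) = {int, num, print, read}.
FIRST(G): from G->S D print we get {int, num, print, read}; from G->S print int we get {int, num, print, read}. So FIRST(G) = {int, num, print, read}.
FOLLOW(S) includes $ since S is the start symbol.
FOLLOW(S): in D->B S num, S is followed by num with FIRST {num}; in G->S D print, S is followed by D print with FIRST {int, num, print, read}; in G->S print int, S is followed by print int with FIRST {print}. Thus FOLLOW(S) = {$, int, num, print, read}.
FOLLOW(B): in S->B E print, B is followed by E print with FIRST {int, num, print, read}; in D->B S num, B is followed by S num with FIRST {int, num, print, read}; in E->B num read, B is followed by num read with FIRST {num}. Thus FOLLOW(B) = {int, num, print, read}.
FOLLOW(D): in E->D print, D is followed by print with FIRST {print}; in G->S D print, D is followed by print with FIRST {print}. Thus FOLLOW(D) = {print}.
FOLLOW(E): in S->B E print, E is followed by print with FIRST {print}. Thus FOLLOW(E) = {print}.
FOLLOW(G): in D->G print num, G is followed by print num with FIRST {print}. Thus FOLLOW(G) = {print}.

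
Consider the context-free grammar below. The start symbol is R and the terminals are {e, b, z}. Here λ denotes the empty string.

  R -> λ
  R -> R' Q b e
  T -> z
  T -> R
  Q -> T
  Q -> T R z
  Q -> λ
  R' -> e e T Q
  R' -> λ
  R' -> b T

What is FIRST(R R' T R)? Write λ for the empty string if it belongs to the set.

{λ, b, e, z}

FIRST(R'): from R'->e e T Q we get {e}; from R'->λ we get {λ}; from R'->b T we get {b}. So FIRST(R') = {λ, b, e}.
FIRST(R): from R->λ we get {λ}; from R->R' Q b e we get {b, e, z}. So FIRST(R) = {λ, b, e, z}.
FIRST(T): from T->z we get {z}; from T->R we get {λ, b, e, z}. So FIRST(T) = {λ, b, e, z}.
FIRST(Q): from Q->T we get {λ, b, e, z}; from Q->T R z we get {b, e, z}; from Q->λ we get {λ}. So FIRST(Q) = {λ, b, e, z}.
FIRST(R R' T R): take FIRST of each symbol in turn, carrying on past any symbol whose FIRST contains λ; result {λ, b, e, z}.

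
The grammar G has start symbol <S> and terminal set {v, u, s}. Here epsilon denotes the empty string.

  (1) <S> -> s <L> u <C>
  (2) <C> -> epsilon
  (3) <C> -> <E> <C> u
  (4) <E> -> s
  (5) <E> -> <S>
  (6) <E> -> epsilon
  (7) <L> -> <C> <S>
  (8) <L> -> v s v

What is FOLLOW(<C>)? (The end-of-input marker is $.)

{$, s, u}

FIRST(<S>) = {s}
FIRST(<E>) = {epsilon, s}  (via <S>)
FIRST(<C>) = {epsilon, s, u}  (via <E> <C> u)
FIRST(<L>) = {s, u, v}  (via <C> <S>)
FOLLOW(<S>) includes $ since <S> is the start symbol.
FOLLOW(<E>): in <C>-><E> <C> u, <E> is followed by <C> u with FIRST {s, u}. Thus FOLLOW(<E>) = {s, u}.
FOLLOW(<L>): in <S>->s <L> u <C>, <L> is followed by u <C> with FIRST {u}. Thus FOLLOW(<L>) = {u}.
FOLLOW(<S>): in <E>-><S>, the suffix after <S> is empty, so FOLLOW(<S>) ⊇ FOLLOW(<E>) = {s, u}; in <L>-><C> <S>, the suffix after <S> is empty, so FOLLOW(<S>) ⊇ FOLLOW(<L>) = {u}. Thus FOLLOW(<S>) = {$, s, u}.
FOLLOW(<C>): in <S>->s <L> u <C>, the suffix after <C> is empty, so FOLLOW(<C>) ⊇ FOLLOW(<S>) = {$, s, u}; in <C>-><E> <C> u, <C> is followed by u with FIRST {u}; in <L>-><C> <S>, <C> is followed by <S> with FIRST {s}. Thus FOLLOW(<C>) = {$, s, u}.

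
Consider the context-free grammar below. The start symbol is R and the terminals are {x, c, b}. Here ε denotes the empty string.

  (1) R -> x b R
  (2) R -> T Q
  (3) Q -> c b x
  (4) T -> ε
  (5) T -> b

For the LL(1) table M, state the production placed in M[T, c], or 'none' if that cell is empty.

T -> ε

FIRST(Q) = {c}
FIRST(T) = {ε, b}
FIRST(R) = {b, c, x}  (via T Q)
FOLLOW(R) includes $ since R is the start symbol.
FOLLOW(T): in R->T Q, T is followed by Q with FIRST {c}. Thus FOLLOW(T) = {c}.
For T -> ε: FIRST(ε) = {ε}, so it goes in M[T, t] for t ∈ {}; since ε ∈ FIRST, also for every t ∈ FOLLOW(T) = {c}.
For T -> b: FIRST(b) = {b}, so it goes in M[T, t] for t ∈ {b}.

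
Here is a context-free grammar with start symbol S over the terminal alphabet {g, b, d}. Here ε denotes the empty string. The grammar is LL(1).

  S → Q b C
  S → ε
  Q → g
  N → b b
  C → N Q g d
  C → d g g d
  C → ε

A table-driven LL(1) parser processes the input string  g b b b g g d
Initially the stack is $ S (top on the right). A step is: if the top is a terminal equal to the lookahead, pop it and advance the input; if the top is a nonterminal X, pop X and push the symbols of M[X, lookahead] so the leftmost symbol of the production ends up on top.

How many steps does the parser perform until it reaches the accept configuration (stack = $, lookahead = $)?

step 1: stack=$ S  input=g b b b g g d $  — expand S → Q b C
step 2: stack=$ C b Q  input=g b b b g g d $  — expand Q → g
step 3: stack=$ C b g  input=g b b b g g d $  — match g
step 4: stack=$ C b  input=b b b g g d $  — match b
step 5: stack=$ C  input=b b g g d $  — expand C → N Q g d
step 6: stack=$ d g Q N  input=b b g g d $  — expand N → b b
step 7: stack=$ d g Q b b  input=b b g g d $  — match b
step 8: stack=$ d g Q b  input=b g g d $  — match b
step 9: stack=$ d g Q  input=g g d $  — expand Q → g
step 10: stack=$ d g g  input=g g d $  — match g
step 11: stack=$ d g  input=g d $  — match g
step 12: stack=$ d  input=d $  — match d
Accept reached after 12 steps.

12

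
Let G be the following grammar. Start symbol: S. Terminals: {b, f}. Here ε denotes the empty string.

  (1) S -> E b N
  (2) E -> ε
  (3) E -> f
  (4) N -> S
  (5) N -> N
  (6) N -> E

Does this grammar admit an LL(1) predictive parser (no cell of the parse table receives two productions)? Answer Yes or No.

No

FIRST(S) = {b, f}
FIRST(E) = {ε, f}
FIRST(N) = {ε, b, f}
FOLLOW(S) = {$}
FOLLOW(E) = {$, b}
FOLLOW(N) = {$}
Cell M[N, $] receives both N -> N and N -> E — the grammar is not LL(1).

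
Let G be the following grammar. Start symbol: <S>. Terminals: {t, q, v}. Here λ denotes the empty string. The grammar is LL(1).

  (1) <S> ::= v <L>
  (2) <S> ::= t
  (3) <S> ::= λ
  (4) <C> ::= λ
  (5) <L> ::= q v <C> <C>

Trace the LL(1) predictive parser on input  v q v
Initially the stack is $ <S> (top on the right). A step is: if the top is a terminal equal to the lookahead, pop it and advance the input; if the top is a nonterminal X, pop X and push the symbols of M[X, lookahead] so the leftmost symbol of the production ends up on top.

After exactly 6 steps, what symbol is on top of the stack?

     Stack          Input    Action
  1  $ <S>          v q v $  expand <S> ::= v <L>
  2  $ <L> v        v q v $  match v
  3  $ <L>          q v $    expand <L> ::= q v <C> <C>
  4  $ <C> <C> v q  q v $    match q
  5  $ <C> <C> v    v $      match v
  6  $ <C> <C>      $        expand <C> ::= λ
Stack after step 6: $ <C> (top = <C>).

<C>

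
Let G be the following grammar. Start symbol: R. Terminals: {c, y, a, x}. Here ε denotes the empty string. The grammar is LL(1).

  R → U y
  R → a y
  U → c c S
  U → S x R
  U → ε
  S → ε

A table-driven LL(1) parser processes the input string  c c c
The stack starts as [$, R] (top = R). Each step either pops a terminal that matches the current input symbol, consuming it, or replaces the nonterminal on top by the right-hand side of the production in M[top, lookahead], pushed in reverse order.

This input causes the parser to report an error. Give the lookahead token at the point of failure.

step 1: stack=$ R  input=c c c $  — expand R → U y
step 2: stack=$ y U  input=c c c $  — expand U → c c S
step 3: stack=$ y S c c  input=c c c $  — match c
step 4: stack=$ y S c  input=c c $  — match c
step 5: stack=$ y S  input=c $  — error: M[S, c] is empty

c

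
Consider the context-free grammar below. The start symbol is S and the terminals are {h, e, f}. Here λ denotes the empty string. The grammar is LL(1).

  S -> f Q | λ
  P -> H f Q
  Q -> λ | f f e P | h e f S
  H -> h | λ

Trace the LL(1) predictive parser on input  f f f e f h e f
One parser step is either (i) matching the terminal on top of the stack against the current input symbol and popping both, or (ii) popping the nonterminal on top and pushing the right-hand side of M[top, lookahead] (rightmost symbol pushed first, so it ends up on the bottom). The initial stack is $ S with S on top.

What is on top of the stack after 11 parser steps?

step 1: stack=$ S  input=f f f e f h e f $  — expand S -> f Q
step 2: stack=$ Q f  input=f f f e f h e f $  — match f
step 3: stack=$ Q  input=f f e f h e f $  — expand Q -> f f e P
step 4: stack=$ P e f f  input=f f e f h e f $  — match f
step 5: stack=$ P e f  input=f e f h e f $  — match f
step 6: stack=$ P e  input=e f h e f $  — match e
step 7: stack=$ P  input=f h e f $  — expand P -> H f Q
step 8: stack=$ Q f H  input=f h e f $  — expand H -> λ
step 9: stack=$ Q f  input=f h e f $  — match f
step 10: stack=$ Q  input=h e f $  — expand Q -> h e f S
step 11: stack=$ S f e h  input=h e f $  — match h
Stack after step 11: $ S f e (top = e).

e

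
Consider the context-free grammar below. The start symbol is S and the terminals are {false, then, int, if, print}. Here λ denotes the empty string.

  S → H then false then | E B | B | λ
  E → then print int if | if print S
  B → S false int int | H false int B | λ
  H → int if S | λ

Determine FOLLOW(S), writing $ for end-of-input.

{$, false, if, int, then}

FIRST(E) = {if, then}
FIRST(H) = {λ, int}
FIRST(S) = {λ, false, if, int, then}  (via H then false then, E B, B)
FIRST(B) = {λ, false, if, int, then}  (via S false int int, H false int B)
FOLLOW(S) includes $ since S is the start symbol.
FOLLOW(H): in S→H then false then, H is followed by then false then with FIRST {then}; in B→H false int B, H is followed by false int B with FIRST {false}. Thus FOLLOW(H) = {false, then}.
FOLLOW(S): in E→if print S, the suffix after S is empty, so FOLLOW(S) ⊇ FOLLOW(E) = {$, false, if, int, then}; in B→S false int int, S is followed by false int int with FIRST {false}; in H→int if S, the suffix after S is empty, so FOLLOW(S) ⊇ FOLLOW(H) = {false, then}. Thus FOLLOW(S) = {$, false, if, int, then}.
FOLLOW(E): in S→E B, E is followed by B with FIRST {λ, false, if, int, then}; in S→E B, the suffix after E is nullable, so FOLLOW(E) ⊇ FOLLOW(S) = {$, false, if, int, then}. Thus FOLLOW(E) = {$, false, if, int, then}.
FOLLOW(B): in S→E B, the suffix after B is empty, so FOLLOW(B) ⊇ FOLLOW(S) = {$, false, if, int, then}; in S→B, the suffix after B is empty, so FOLLOW(B) ⊇ FOLLOW(S) = {$, false, if, int, then}; in B→H false int B, the suffix after B is empty (adds nothing new). Thus FOLLOW(B) = {$, false, if, int, then}.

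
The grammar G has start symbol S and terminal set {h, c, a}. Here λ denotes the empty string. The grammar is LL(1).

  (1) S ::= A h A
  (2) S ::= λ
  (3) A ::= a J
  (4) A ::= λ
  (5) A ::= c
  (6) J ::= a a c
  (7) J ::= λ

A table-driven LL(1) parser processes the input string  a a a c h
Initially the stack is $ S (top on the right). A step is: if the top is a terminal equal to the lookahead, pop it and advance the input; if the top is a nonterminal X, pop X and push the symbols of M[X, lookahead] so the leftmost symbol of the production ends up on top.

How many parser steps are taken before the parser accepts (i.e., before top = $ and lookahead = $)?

9

     Stack        Input        Action
  1  $ S          a a a c h $  expand S ::= A h A
  2  $ A h A      a a a c h $  expand A ::= a J
  3  $ A h J a    a a a c h $  match a
  4  $ A h J      a a c h $    expand J ::= a a c
  5  $ A h c a a  a a c h $    match a
  6  $ A h c a    a c h $      match a
  7  $ A h c      c h $        match c
  8  $ A h        h $          match h
  9  $ A          $            expand A ::= λ
Accept reached after 9 steps.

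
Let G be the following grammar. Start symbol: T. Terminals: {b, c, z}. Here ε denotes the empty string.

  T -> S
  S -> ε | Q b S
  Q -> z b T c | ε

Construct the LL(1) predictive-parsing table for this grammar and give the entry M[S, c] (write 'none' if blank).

S -> ε

FIRST(Q) = {ε, z}
FIRST(S) = {ε, b, z}  (via Q b S)
FIRST(T) = {ε, b, z}  (via S)
FOLLOW(T) includes $ since T is the start symbol.
FOLLOW(T): in Q->z b T c, T is followed by c with FIRST {c}. Thus FOLLOW(T) = {$, c}.
FOLLOW(S): in T->S, the suffix after S is empty, so FOLLOW(S) ⊇ FOLLOW(T) = {$, c}; in S->Q b S, the suffix after S is empty (adds nothing new). Thus FOLLOW(S) = {$, c}.
For S -> ε: FIRST(ε) = {ε}, so it goes in M[S, t] for t ∈ {}; since ε ∈ FIRST, also for every t ∈ FOLLOW(S) = {$, c}.
For S -> Q b S: FIRST(Q b S) = {b, z}, so it goes in M[S, t] for t ∈ {b, z}.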